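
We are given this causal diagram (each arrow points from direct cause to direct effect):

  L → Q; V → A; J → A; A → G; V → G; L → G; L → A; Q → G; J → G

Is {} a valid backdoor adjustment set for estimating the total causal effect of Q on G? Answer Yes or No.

Backdoor paths from Q to G (paths whose first edge points into Q):
  P1: Q <- L -> A <- V -> G
  P2: Q <- L -> A <- J -> G
  P3: Q <- L -> A -> G
  P4: Q <- L -> G
Condition 1 (no descendant of Q in the set): holds — descendants of Q are {G}; none are in {}.
Condition 2 (every backdoor path blocked by {}):
  P1: blocked at collider A (neither it nor any descendant is in the conditioning set).
  P2: blocked at collider A (neither it nor any descendant is in the conditioning set).
  P3: open — no interior node is in the conditioning set.
  P4: open — no interior node is in the conditioning set.
{} does not satisfy the backdoor criterion.

No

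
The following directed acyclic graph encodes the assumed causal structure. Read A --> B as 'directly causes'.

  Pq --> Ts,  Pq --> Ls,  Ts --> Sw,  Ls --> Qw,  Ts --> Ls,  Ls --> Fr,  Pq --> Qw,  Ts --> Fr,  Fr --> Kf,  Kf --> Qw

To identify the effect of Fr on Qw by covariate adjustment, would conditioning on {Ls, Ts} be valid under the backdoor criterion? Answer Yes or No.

Backdoor paths from Fr to Qw (paths whose first edge points into Fr):
  P1: Fr <- Ts <- Pq -> Ls -> Qw
  P2: Fr <- Ts <- Pq -> Qw
  P3: Fr <- Ts -> Ls <- Pq -> Qw
  P4: Fr <- Ts -> Ls -> Qw
  P5: Fr <- Ls <- Pq -> Qw
  P6: Fr <- Ls <- Ts <- Pq -> Qw
  P7: Fr <- Ls -> Qw
Condition 1 (no descendant of Fr in the set): holds — descendants of Fr are {Kf, Qw}; none are in {Ls, Ts}.
Condition 2 (every backdoor path blocked by {Ls, Ts}):
  P1: blocked at chain node Ts ∈ conditioning set.
  P2: blocked at chain node Ts ∈ conditioning set.
  P3: blocked at fork node Ts ∈ conditioning set.
  P4: blocked at fork node Ts ∈ conditioning set.
  P5: blocked at chain node Ls ∈ conditioning set.
  P6: blocked at chain node Ls ∈ conditioning set.
  P7: blocked at fork node Ls ∈ conditioning set.
{Ls, Ts} satisfies the backdoor criterion.

Yes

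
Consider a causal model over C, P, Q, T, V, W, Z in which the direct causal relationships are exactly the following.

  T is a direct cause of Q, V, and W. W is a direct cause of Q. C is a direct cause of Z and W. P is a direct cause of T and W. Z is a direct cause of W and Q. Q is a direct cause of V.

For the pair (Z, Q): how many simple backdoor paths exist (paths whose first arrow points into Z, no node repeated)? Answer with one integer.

A backdoor path from Z to Q is any simple undirected path whose first edge points into Z (i.e. leaves Z via a parent).
Parents of Z: {C}.
Enumerating:
  P1: Z <- C -> W <- P -> T -> Q
  P2: Z <- C -> W <- P -> T -> V <- Q
  P3: Z <- C -> W <- T -> Q
  P4: Z <- C -> W <- T -> V <- Q
  P5: Z <- C -> W -> Q
That exhausts the simple backdoor paths. Count: 5.

5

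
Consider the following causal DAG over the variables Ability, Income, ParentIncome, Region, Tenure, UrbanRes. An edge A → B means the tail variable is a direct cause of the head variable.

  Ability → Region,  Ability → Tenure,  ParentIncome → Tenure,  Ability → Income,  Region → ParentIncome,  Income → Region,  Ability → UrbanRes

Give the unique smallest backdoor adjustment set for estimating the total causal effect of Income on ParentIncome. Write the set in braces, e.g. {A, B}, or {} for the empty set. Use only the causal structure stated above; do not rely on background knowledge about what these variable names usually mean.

{Ability}

Variables eligible for adjustment (non-descendants of Income, excluding Income and ParentIncome): {Ability, UrbanRes}.
Backdoor paths from Income to ParentIncome:
  P1: Income <- Ability -> Region -> ParentIncome
  P2: Income <- Ability -> Tenure <- ParentIncome
The empty set is not sufficient: P1 (Income <- Ability -> Region -> ParentIncome) has no collider blocking it and no conditioned non-collider, so it is open.
Try {Ability}:
  P1: blocked at fork node Ability ∈ conditioning set.
  P2: blocked at fork node Ability ∈ conditioning set.
{Ability} contains no descendant of Income and blocks every backdoor path.
No other singleton works — e.g. {UrbanRes} leaves P1 open — so {Ability} is the unique smallest valid adjustment set.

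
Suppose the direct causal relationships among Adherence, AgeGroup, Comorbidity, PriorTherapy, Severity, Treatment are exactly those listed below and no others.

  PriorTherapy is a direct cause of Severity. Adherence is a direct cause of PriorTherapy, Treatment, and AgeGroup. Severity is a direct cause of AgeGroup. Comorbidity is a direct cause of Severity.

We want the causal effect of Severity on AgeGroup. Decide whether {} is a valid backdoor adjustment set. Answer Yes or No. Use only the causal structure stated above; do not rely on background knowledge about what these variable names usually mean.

Backdoor paths from Severity to AgeGroup (paths whose first edge points into Severity):
  P1: Severity <- PriorTherapy <- Adherence -> AgeGroup
Condition 1 (no descendant of Severity in the set): holds — descendants of Severity are {AgeGroup}; none are in {}.
Condition 2 (every backdoor path blocked by {}):
  P1: open — no interior node is in the conditioning set.
{} does not satisfy the backdoor criterion.

No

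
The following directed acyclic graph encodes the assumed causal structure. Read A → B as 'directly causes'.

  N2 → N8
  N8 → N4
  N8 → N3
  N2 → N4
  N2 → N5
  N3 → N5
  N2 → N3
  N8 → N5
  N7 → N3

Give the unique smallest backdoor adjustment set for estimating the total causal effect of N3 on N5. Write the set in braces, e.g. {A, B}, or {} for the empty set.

{N2, N8}

Variables eligible for adjustment (non-descendants of N3, excluding N3 and N5): {N2, N4, N7, N8}.
Backdoor paths from N3 to N5:
  P1: N3 <- N2 -> N8 -> N5
  P2: N3 <- N2 -> N4 <- N8 -> N5
  P3: N3 <- N2 -> N5
  P4: N3 <- N8 <- N2 -> N5
  P5: N3 <- N8 -> N4 <- N2 -> N5
  P6: N3 <- N8 -> N5
The empty set is not sufficient: P1 (N3 <- N2 -> N8 -> N5) has no collider blocking it and no conditioned non-collider, so it is open.
Try {N2, N8}:
  P1: blocked at fork node N2 ∈ conditioning set.
  P2: blocked at fork node N2 ∈ conditioning set.
  P3: blocked at fork node N2 ∈ conditioning set.
  P4: blocked at chain node N8 ∈ conditioning set.
  P5: blocked at fork node N8 ∈ conditioning set.
  P6: blocked at fork node N8 ∈ conditioning set.
{N2, N8} contains no descendant of N3 and blocks every backdoor path.
Every element of {N2, N8} is needed (dropping N2 leaves P3 open; dropping N8 leaves P6 open), so no proper subset is valid.
Among all size-2 subsets of the eligible variables, only {N2, N8} blocks every backdoor path, so it is the unique smallest valid adjustment set.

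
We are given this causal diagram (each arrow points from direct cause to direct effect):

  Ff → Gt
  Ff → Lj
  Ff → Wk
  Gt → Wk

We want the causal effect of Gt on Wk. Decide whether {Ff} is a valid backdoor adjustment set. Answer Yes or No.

Backdoor paths from Gt to Wk (paths whose first edge points into Gt):
  P1: Gt <- Ff -> Wk
Condition 1 (no descendant of Gt in the set): holds — descendants of Gt are {Wk}; none are in {Ff}.
Condition 2 (every backdoor path blocked by {Ff}):
  P1: blocked at fork node Ff ∈ conditioning set.
{Ff} satisfies the backdoor criterion.

Yes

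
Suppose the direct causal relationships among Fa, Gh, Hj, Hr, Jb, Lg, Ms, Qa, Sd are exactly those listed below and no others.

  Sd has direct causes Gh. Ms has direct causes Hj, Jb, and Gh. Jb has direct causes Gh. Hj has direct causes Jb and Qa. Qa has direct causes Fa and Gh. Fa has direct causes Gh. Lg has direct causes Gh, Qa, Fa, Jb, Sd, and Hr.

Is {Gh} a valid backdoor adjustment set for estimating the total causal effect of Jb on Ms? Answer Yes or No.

Yes

Backdoor paths from Jb to Ms (paths whose first edge points into Jb):
  P1: Jb <- Gh -> Fa -> Qa -> Hj -> Ms
  P2: Jb <- Gh -> Fa -> Lg <- Qa -> Hj -> Ms
  P3: Jb <- Gh -> Qa -> Hj -> Ms
  P4: Jb <- Gh -> Sd -> Lg <- Fa -> Qa -> Hj -> Ms
  P5: Jb <- Gh -> Sd -> Lg <- Qa -> Hj -> Ms
  P6: Jb <- Gh -> Ms
  P7: Jb <- Gh -> Lg <- Fa -> Qa -> Hj -> Ms
  P8: Jb <- Gh -> Lg <- Qa -> Hj -> Ms
Condition 1 (no descendant of Jb in the set): holds — descendants of Jb are {Hj, Lg, Ms}; none are in {Gh}.
Condition 2 (every backdoor path blocked by {Gh}):
  P1: blocked at fork node Gh ∈ conditioning set.
  P2: blocked at fork node Gh ∈ conditioning set.
  P3: blocked at fork node Gh ∈ conditioning set.
  P4: blocked at fork node Gh ∈ conditioning set.
  P5: blocked at fork node Gh ∈ conditioning set.
  P6: blocked at fork node Gh ∈ conditioning set.
  P7: blocked at fork node Gh ∈ conditioning set.
  P8: blocked at fork node Gh ∈ conditioning set.
{Gh} satisfies the backdoor criterion.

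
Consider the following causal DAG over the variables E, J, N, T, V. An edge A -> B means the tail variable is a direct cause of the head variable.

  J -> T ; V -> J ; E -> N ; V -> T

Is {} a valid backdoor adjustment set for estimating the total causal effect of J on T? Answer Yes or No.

Backdoor paths from J to T (paths whose first edge points into J):
  P1: J <- V -> T
Condition 1 (no descendant of J in the set): holds — descendants of J are {T}; none are in {}.
Condition 2 (every backdoor path blocked by {}):
  P1: open — no interior node is in the conditioning set.
{} does not satisfy the backdoor criterion.

No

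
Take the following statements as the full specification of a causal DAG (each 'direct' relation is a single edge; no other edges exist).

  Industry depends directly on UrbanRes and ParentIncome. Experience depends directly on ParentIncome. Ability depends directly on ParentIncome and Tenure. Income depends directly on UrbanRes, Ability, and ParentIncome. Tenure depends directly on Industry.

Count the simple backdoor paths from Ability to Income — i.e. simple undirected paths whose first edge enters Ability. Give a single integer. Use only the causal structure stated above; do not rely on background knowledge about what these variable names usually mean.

4

A backdoor path from Ability to Income is any simple undirected path whose first edge points into Ability (i.e. leaves Ability via a parent).
Parents of Ability: {ParentIncome, Tenure}.
Enumerating:
  P1: Ability <- ParentIncome -> Industry <- UrbanRes -> Income
  P2: Ability <- ParentIncome -> Income
  P3: Ability <- Tenure <- Industry <- UrbanRes -> Income
  P4: Ability <- Tenure <- Industry <- ParentIncome -> Income
That exhausts the simple backdoor paths. Count: 4.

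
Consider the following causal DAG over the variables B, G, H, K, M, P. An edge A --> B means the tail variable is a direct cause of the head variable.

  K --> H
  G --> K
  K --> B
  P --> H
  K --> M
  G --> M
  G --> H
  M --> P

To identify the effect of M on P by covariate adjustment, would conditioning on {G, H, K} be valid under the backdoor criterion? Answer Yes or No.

Backdoor paths from M to P (paths whose first edge points into M):
  P1: M <- G -> K -> H <- P
  P2: M <- G -> H <- P
  P3: M <- K <- G -> H <- P
  P4: M <- K -> H <- P
Condition 1 (no descendant of M in the set): FAILS — H is a descendant of M.
Condition 2 (every backdoor path blocked by {G, H, K}):
  P1: blocked at fork node G ∈ conditioning set.
  P2: blocked at fork node G ∈ conditioning set.
  P3: blocked at chain node K ∈ conditioning set.
  P4: blocked at fork node K ∈ conditioning set.
{G, H, K} does not satisfy the backdoor criterion.

No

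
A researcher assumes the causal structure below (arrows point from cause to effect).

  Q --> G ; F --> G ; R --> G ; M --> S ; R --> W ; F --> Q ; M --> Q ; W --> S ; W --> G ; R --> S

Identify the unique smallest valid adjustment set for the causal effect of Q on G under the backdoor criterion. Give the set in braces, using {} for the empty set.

{F}

Variables eligible for adjustment (non-descendants of Q, excluding Q and G): {F, M, R, S, W}.
Backdoor paths from Q to G:
  P1: Q <- M -> S <- R -> W -> G
  P2: Q <- M -> S <- R -> G
  P3: Q <- M -> S <- W <- R -> G
  P4: Q <- M -> S <- W -> G
  P5: Q <- F -> G
The empty set is not sufficient: P5 (Q <- F -> G) has no collider blocking it and no conditioned non-collider, so it is open.
Try {F}:
  P1: blocked at collider S (neither it nor any descendant is in the conditioning set).
  P2: blocked at collider S (neither it nor any descendant is in the conditioning set).
  P3: blocked at collider S (neither it nor any descendant is in the conditioning set).
  P4: blocked at collider S (neither it nor any descendant is in the conditioning set).
  P5: blocked at fork node F ∈ conditioning set.
{F} contains no descendant of Q and blocks every backdoor path.
No other singleton works — e.g. {R} leaves P5 open — so {F} is the unique smallest valid adjustment set.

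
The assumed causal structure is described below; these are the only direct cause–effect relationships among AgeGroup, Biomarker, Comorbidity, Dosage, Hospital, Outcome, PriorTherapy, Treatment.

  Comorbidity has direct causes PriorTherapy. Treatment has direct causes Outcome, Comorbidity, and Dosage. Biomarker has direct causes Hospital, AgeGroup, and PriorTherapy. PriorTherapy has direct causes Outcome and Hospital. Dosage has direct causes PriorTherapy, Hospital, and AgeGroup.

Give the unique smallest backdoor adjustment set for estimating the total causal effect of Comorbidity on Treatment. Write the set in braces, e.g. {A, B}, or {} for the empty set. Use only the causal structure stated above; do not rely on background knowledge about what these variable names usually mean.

Variables eligible for adjustment (non-descendants of Comorbidity, excluding Comorbidity and Treatment): {AgeGroup, Biomarker, Dosage, Hospital, Outcome, PriorTherapy}.
Backdoor paths from Comorbidity to Treatment:
  P1: Comorbidity <- PriorTherapy <- Hospital -> Dosage -> Treatment
  P2: Comorbidity <- PriorTherapy <- Hospital -> Biomarker <- AgeGroup -> Dosage -> Treatment
  P3: Comorbidity <- PriorTherapy <- Outcome -> Treatment
  P4: Comorbidity <- PriorTherapy -> Dosage -> Treatment
  P5: Comorbidity <- PriorTherapy -> Biomarker <- Hospital -> Dosage -> Treatment
  P6: Comorbidity <- PriorTherapy -> Biomarker <- AgeGroup -> Dosage -> Treatment
The empty set is not sufficient: P1 (Comorbidity <- PriorTherapy <- Hospital -> Dosage -> Treatment) has no collider blocking it and no conditioned non-collider, so it is open.
Try {PriorTherapy}:
  P1: blocked at chain node PriorTherapy ∈ conditioning set.
  P2: blocked at chain node PriorTherapy ∈ conditioning set.
  P3: blocked at chain node PriorTherapy ∈ conditioning set.
  P4: blocked at fork node PriorTherapy ∈ conditioning set.
  P5: blocked at fork node PriorTherapy ∈ conditioning set.
  P6: blocked at fork node PriorTherapy ∈ conditioning set.
{PriorTherapy} contains no descendant of Comorbidity and blocks every backdoor path.
No other singleton works — e.g. {Hospital} leaves P3 open — so {PriorTherapy} is the unique smallest valid adjustment set.

{PriorTherapy}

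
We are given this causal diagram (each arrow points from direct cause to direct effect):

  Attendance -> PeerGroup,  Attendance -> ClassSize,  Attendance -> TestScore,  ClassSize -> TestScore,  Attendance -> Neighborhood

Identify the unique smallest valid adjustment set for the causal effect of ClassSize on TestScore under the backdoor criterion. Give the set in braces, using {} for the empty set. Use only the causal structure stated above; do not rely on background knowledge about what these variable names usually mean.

Variables eligible for adjustment (non-descendants of ClassSize, excluding ClassSize and TestScore): {Attendance, Neighborhood, PeerGroup}.
Backdoor paths from ClassSize to TestScore:
  P1: ClassSize <- Attendance -> TestScore
The empty set is not sufficient: P1 (ClassSize <- Attendance -> TestScore) has no collider blocking it and no conditioned non-collider, so it is open.
Try {Attendance}:
  P1: blocked at fork node Attendance ∈ conditioning set.
{Attendance} contains no descendant of ClassSize and blocks every backdoor path.
No other singleton works — e.g. {PeerGroup} leaves P1 open — so {Attendance} is the unique smallest valid adjustment set.

{Attendance}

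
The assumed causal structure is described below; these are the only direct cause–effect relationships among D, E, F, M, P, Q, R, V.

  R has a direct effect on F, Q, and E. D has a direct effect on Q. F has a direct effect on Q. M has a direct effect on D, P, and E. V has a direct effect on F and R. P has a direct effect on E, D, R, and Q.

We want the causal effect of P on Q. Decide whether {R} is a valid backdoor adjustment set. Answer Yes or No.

Backdoor paths from P to Q (paths whose first edge points into P):
  P1: P <- M -> D -> Q
  P2: P <- M -> E <- R <- V -> F -> Q
  P3: P <- M -> E <- R -> F -> Q
  P4: P <- M -> E <- R -> Q
Condition 1 (no descendant of P in the set): FAILS — R is a descendant of P.
Condition 2 (every backdoor path blocked by {R}):
  P1: open — no interior node is in the conditioning set.
  P2: blocked at collider E (neither it nor any descendant is in the conditioning set).
  P3: blocked at collider E (neither it nor any descendant is in the conditioning set).
  P4: blocked at collider E (neither it nor any descendant is in the conditioning set).
{R} does not satisfy the backdoor criterion.

No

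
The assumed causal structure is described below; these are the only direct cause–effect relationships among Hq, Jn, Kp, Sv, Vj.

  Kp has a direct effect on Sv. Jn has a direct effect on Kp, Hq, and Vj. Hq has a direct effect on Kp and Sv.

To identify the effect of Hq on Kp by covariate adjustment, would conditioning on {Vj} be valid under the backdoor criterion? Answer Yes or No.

Backdoor paths from Hq to Kp (paths whose first edge points into Hq):
  P1: Hq <- Jn -> Kp
Condition 1 (no descendant of Hq in the set): holds — descendants of Hq are {Kp, Sv}; none are in {Vj}.
Condition 2 (every backdoor path blocked by {Vj}):
  P1: open — no interior node is in the conditioning set.
{Vj} does not satisfy the backdoor criterion.

No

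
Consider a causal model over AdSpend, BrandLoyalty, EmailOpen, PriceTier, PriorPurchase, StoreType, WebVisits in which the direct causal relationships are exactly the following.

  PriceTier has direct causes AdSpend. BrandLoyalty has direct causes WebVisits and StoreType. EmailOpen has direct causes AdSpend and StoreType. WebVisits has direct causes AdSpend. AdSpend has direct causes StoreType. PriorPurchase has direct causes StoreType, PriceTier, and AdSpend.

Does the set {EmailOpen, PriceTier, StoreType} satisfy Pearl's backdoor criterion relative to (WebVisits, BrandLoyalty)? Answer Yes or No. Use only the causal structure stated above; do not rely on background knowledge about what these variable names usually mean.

Yes

Backdoor paths from WebVisits to BrandLoyalty (paths whose first edge points into WebVisits):
  P1: WebVisits <- AdSpend <- StoreType -> BrandLoyalty
  P2: WebVisits <- AdSpend -> EmailOpen <- StoreType -> BrandLoyalty
  P3: WebVisits <- AdSpend -> PriceTier -> PriorPurchase <- StoreType -> BrandLoyalty
  P4: WebVisits <- AdSpend -> PriorPurchase <- StoreType -> BrandLoyalty
Condition 1 (no descendant of WebVisits in the set): holds — descendants of WebVisits are {BrandLoyalty}; none are in {EmailOpen, PriceTier, StoreType}.
Condition 2 (every backdoor path blocked by {EmailOpen, PriceTier, StoreType}):
  P1: blocked at fork node StoreType ∈ conditioning set.
  P2: blocked at fork node StoreType ∈ conditioning set.
  P3: blocked at chain node PriceTier ∈ conditioning set.
  P4: blocked at collider PriorPurchase (neither it nor any descendant is in the conditioning set).
{EmailOpen, PriceTier, StoreType} satisfies the backdoor criterion.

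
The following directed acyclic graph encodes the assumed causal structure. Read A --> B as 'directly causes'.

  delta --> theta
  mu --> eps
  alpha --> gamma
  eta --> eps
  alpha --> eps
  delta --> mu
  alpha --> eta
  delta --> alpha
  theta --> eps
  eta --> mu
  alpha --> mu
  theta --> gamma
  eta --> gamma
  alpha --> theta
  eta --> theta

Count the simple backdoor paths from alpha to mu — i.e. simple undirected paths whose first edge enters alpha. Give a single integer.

A backdoor path from alpha to mu is any simple undirected path whose first edge points into alpha (i.e. leaves alpha via a parent).
Parents of alpha: {delta}.
Enumerating:
  P1: alpha <- delta -> theta <- eta -> mu
  P2: alpha <- delta -> theta <- eta -> eps <- mu
  P3: alpha <- delta -> theta -> gamma <- eta -> mu
  P4: alpha <- delta -> theta -> gamma <- eta -> eps <- mu
  P5: alpha <- delta -> theta -> eps <- eta -> mu
  P6: alpha <- delta -> theta -> eps <- mu
  P7: alpha <- delta -> mu
That exhausts the simple backdoor paths. Count: 7.

7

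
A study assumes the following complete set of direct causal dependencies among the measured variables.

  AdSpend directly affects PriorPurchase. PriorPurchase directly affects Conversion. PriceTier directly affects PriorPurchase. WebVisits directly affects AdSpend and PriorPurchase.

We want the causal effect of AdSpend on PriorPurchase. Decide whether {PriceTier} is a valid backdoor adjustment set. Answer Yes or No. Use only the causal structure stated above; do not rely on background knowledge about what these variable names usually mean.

Backdoor paths from AdSpend to PriorPurchase (paths whose first edge points into AdSpend):
  P1: AdSpend <- WebVisits -> PriorPurchase
Condition 1 (no descendant of AdSpend in the set): holds — descendants of AdSpend are {Conversion, PriorPurchase}; none are in {PriceTier}.
Condition 2 (every backdoor path blocked by {PriceTier}):
  P1: open — no interior node is in the conditioning set.
{PriceTier} does not satisfy the backdoor criterion.

No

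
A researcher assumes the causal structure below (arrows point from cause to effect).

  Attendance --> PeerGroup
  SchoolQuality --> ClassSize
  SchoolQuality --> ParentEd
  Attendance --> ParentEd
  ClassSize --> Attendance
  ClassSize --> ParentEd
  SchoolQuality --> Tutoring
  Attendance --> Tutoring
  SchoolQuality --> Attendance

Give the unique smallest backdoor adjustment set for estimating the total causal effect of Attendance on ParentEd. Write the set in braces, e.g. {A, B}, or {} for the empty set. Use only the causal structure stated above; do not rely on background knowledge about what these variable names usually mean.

{ClassSize, SchoolQuality}

Variables eligible for adjustment (non-descendants of Attendance, excluding Attendance and ParentEd): {ClassSize, SchoolQuality}.
Backdoor paths from Attendance to ParentEd:
  P1: Attendance <- SchoolQuality -> ClassSize -> ParentEd
  P2: Attendance <- SchoolQuality -> ParentEd
  P3: Attendance <- ClassSize <- SchoolQuality -> ParentEd
  P4: Attendance <- ClassSize -> ParentEd
The empty set is not sufficient: P1 (Attendance <- SchoolQuality -> ClassSize -> ParentEd) has no collider blocking it and no conditioned non-collider, so it is open.
Try {ClassSize, SchoolQuality}:
  P1: blocked at fork node SchoolQuality ∈ conditioning set.
  P2: blocked at fork node SchoolQuality ∈ conditioning set.
  P3: blocked at chain node ClassSize ∈ conditioning set.
  P4: blocked at fork node ClassSize ∈ conditioning set.
{ClassSize, SchoolQuality} contains no descendant of Attendance and blocks every backdoor path.
Every element of {ClassSize, SchoolQuality} is needed (dropping ClassSize leaves P4 open; dropping SchoolQuality leaves P2 open), so no proper subset is valid.
Among all size-2 subsets of the eligible variables, only {ClassSize, SchoolQuality} blocks every backdoor path, so it is the unique smallest valid adjustment set.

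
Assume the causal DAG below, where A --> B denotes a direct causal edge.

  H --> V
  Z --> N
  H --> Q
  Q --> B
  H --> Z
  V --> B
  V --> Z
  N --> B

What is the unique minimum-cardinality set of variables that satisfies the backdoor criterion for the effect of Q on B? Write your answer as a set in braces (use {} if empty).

{H}

Variables eligible for adjustment (non-descendants of Q, excluding Q and B): {H, N, V, Z}.
Backdoor paths from Q to B:
  P1: Q <- H -> V -> Z -> N -> B
  P2: Q <- H -> V -> B
  P3: Q <- H -> Z <- V -> B
  P4: Q <- H -> Z -> N -> B
The empty set is not sufficient: P1 (Q <- H -> V -> Z -> N -> B) has no collider blocking it and no conditioned non-collider, so it is open.
Try {H}:
  P1: blocked at fork node H ∈ conditioning set.
  P2: blocked at fork node H ∈ conditioning set.
  P3: blocked at fork node H ∈ conditioning set.
  P4: blocked at fork node H ∈ conditioning set.
{H} contains no descendant of Q and blocks every backdoor path.
No other singleton works — e.g. {V} leaves P4 open — so {H} is the unique smallest valid adjustment set.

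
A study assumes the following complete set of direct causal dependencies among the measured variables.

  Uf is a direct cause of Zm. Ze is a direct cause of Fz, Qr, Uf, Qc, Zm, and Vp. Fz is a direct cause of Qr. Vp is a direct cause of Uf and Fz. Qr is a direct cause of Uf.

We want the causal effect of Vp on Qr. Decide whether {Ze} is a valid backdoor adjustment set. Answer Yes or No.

Backdoor paths from Vp to Qr (paths whose first edge points into Vp):
  P1: Vp <- Ze -> Fz -> Qr
  P2: Vp <- Ze -> Qr
  P3: Vp <- Ze -> Uf <- Qr
  P4: Vp <- Ze -> Zm <- Uf <- Qr
Condition 1 (no descendant of Vp in the set): holds — descendants of Vp are {Fz, Qr, Uf, Zm}; none are in {Ze}.
Condition 2 (every backdoor path blocked by {Ze}):
  P1: blocked at fork node Ze ∈ conditioning set.
  P2: blocked at fork node Ze ∈ conditioning set.
  P3: blocked at fork node Ze ∈ conditioning set.
  P4: blocked at fork node Ze ∈ conditioning set.
{Ze} satisfies the backdoor criterion.

Yes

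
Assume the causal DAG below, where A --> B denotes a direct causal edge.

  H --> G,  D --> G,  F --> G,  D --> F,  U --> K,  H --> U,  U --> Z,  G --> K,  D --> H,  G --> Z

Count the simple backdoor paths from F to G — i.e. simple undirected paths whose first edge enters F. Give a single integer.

A backdoor path from F to G is any simple undirected path whose first edge points into F (i.e. leaves F via a parent).
Parents of F: {D}.
Enumerating:
  P1: F <- D -> H -> U -> Z <- G
  P2: F <- D -> H -> U -> K <- G
  P3: F <- D -> H -> G
  P4: F <- D -> G
That exhausts the simple backdoor paths. Count: 4.

4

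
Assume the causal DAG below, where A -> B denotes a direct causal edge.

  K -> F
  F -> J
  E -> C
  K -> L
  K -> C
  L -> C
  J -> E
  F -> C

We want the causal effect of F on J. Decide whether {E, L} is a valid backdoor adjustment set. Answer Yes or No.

Backdoor paths from F to J (paths whose first edge points into F):
  P1: F <- K -> L -> C <- E <- J
  P2: F <- K -> C <- E <- J
Condition 1 (no descendant of F in the set): FAILS — E is a descendant of F.
Condition 2 (every backdoor path blocked by {E, L}):
  P1: blocked at chain node L ∈ conditioning set.
  P2: blocked at collider C (neither it nor any descendant is in the conditioning set).
{E, L} does not satisfy the backdoor criterion.

No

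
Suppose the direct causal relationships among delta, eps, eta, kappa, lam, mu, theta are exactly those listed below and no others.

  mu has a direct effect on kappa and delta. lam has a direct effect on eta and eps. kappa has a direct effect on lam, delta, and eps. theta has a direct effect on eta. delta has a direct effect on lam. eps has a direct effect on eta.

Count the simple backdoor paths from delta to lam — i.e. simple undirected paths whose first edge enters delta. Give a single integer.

6

A backdoor path from delta to lam is any simple undirected path whose first edge points into delta (i.e. leaves delta via a parent).
Parents of delta: {kappa, mu}.
Enumerating:
  P1: delta <- mu -> kappa -> lam
  P2: delta <- mu -> kappa -> eps <- lam
  P3: delta <- mu -> kappa -> eps -> eta <- lam
  P4: delta <- kappa -> lam
  P5: delta <- kappa -> eps <- lam
  P6: delta <- kappa -> eps -> eta <- lam
That exhausts the simple backdoor paths. Count: 6.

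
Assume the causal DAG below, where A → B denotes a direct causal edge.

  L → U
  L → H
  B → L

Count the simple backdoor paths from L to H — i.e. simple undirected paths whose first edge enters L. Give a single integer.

0

A backdoor path from L to H is any simple undirected path whose first edge points into L (i.e. leaves L via a parent).
Parents of L: {B}.
No simple path from any parent of L reaches H without revisiting L, so there are no backdoor paths.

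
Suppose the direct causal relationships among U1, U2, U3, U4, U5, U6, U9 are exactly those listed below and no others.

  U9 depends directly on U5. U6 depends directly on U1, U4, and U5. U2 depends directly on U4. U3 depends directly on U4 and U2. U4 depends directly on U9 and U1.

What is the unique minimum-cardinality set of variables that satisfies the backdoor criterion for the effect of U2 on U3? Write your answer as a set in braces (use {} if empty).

Variables eligible for adjustment (non-descendants of U2, excluding U2 and U3): {U1, U4, U5, U6, U9}.
Backdoor paths from U2 to U3:
  P1: U2 <- U4 -> U3
The empty set is not sufficient: P1 (U2 <- U4 -> U3) has no collider blocking it and no conditioned non-collider, so it is open.
Try {U4}:
  P1: blocked at fork node U4 ∈ conditioning set.
{U4} contains no descendant of U2 and blocks every backdoor path.
No other singleton works — e.g. {U5} leaves P1 open — so {U4} is the unique smallest valid adjustment set.

{U4}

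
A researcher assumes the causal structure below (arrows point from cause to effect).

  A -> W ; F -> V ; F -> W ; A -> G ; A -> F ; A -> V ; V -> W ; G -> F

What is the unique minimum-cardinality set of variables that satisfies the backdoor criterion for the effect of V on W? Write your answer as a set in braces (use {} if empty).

{A, F}

Variables eligible for adjustment (non-descendants of V, excluding V and W): {A, F, G}.
Backdoor paths from V to W:
  P1: V <- A -> G -> F -> W
  P2: V <- A -> F -> W
  P3: V <- A -> W
  P4: V <- F <- A -> W
  P5: V <- F <- G <- A -> W
  P6: V <- F -> W
The empty set is not sufficient: P1 (V <- A -> G -> F -> W) has no collider blocking it and no conditioned non-collider, so it is open.
Try {A, F}:
  P1: blocked at fork node A ∈ conditioning set.
  P2: blocked at fork node A ∈ conditioning set.
  P3: blocked at fork node A ∈ conditioning set.
  P4: blocked at chain node F ∈ conditioning set.
  P5: blocked at chain node F ∈ conditioning set.
  P6: blocked at fork node F ∈ conditioning set.
{A, F} contains no descendant of V and blocks every backdoor path.
Every element of {A, F} is needed (dropping A leaves P3 open; dropping F leaves P6 open), so no proper subset is valid.
Among all size-2 subsets of the eligible variables, only {A, F} blocks every backdoor path, so it is the unique smallest valid adjustment set.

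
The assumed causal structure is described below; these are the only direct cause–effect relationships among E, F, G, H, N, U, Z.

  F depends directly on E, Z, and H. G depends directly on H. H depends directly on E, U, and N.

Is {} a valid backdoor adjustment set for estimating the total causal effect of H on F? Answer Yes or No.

No

Backdoor paths from H to F (paths whose first edge points into H):
  P1: H <- E -> F
Condition 1 (no descendant of H in the set): holds — descendants of H are {F, G}; none are in {}.
Condition 2 (every backdoor path blocked by {}):
  P1: open — no interior node is in the conditioning set.
{} does not satisfy the backdoor criterion.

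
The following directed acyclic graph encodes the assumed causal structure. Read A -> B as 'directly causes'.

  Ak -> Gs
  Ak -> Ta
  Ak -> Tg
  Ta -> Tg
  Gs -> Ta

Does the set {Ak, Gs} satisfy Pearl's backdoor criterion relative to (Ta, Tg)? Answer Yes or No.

Yes

Backdoor paths from Ta to Tg (paths whose first edge points into Ta):
  P1: Ta <- Ak -> Tg
  P2: Ta <- Gs <- Ak -> Tg
Condition 1 (no descendant of Ta in the set): holds — descendants of Ta are {Tg}; none are in {Ak, Gs}.
Condition 2 (every backdoor path blocked by {Ak, Gs}):
  P1: blocked at fork node Ak ∈ conditioning set.
  P2: blocked at chain node Gs ∈ conditioning set.
{Ak, Gs} satisfies the backdoor criterion.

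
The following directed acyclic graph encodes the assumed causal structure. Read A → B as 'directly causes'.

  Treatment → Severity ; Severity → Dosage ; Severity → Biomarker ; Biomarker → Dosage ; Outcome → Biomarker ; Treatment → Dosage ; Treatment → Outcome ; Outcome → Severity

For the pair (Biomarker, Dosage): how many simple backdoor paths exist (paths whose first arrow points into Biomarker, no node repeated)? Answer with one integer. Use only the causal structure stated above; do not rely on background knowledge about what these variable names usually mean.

A backdoor path from Biomarker to Dosage is any simple undirected path whose first edge points into Biomarker (i.e. leaves Biomarker via a parent).
Parents of Biomarker: {Outcome, Severity}.
Enumerating:
  P1: Biomarker <- Outcome <- Treatment -> Severity -> Dosage
  P2: Biomarker <- Outcome <- Treatment -> Dosage
  P3: Biomarker <- Outcome -> Severity <- Treatment -> Dosage
  P4: Biomarker <- Outcome -> Severity -> Dosage
  P5: Biomarker <- Severity <- Treatment -> Dosage
  P6: Biomarker <- Severity <- Outcome <- Treatment -> Dosage
  P7: Biomarker <- Severity -> Dosage
That exhausts the simple backdoor paths. Count: 7.

7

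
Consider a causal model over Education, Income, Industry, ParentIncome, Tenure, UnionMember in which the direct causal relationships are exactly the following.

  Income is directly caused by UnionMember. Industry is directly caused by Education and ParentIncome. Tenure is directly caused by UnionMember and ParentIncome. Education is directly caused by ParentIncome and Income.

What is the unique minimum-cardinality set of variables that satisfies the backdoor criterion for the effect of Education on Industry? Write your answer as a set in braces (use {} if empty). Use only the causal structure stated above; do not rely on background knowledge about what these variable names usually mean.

Variables eligible for adjustment (non-descendants of Education, excluding Education and Industry): {Income, ParentIncome, Tenure, UnionMember}.
Backdoor paths from Education to Industry:
  P1: Education <- ParentIncome -> Industry
  P2: Education <- Income <- UnionMember -> Tenure <- ParentIncome -> Industry
The empty set is not sufficient: P1 (Education <- ParentIncome -> Industry) has no collider blocking it and no conditioned non-collider, so it is open.
Try {ParentIncome}:
  P1: blocked at fork node ParentIncome ∈ conditioning set.
  P2: blocked at collider Tenure (neither it nor any descendant is in the conditioning set).
{ParentIncome} contains no descendant of Education and blocks every backdoor path.
No other singleton works — e.g. {UnionMember} leaves P1 open — so {ParentIncome} is the unique smallest valid adjustment set.

{ParentIncome}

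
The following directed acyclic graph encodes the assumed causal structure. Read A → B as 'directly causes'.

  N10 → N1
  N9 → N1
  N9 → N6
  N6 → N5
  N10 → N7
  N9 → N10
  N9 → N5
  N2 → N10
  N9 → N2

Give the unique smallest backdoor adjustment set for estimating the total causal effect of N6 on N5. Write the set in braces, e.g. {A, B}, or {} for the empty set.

{N9}

Variables eligible for adjustment (non-descendants of N6, excluding N6 and N5): {N1, N10, N2, N7, N9}.
Backdoor paths from N6 to N5:
  P1: N6 <- N9 -> N5
The empty set is not sufficient: P1 (N6 <- N9 -> N5) has no collider blocking it and no conditioned non-collider, so it is open.
Try {N9}:
  P1: blocked at fork node N9 ∈ conditioning set.
{N9} contains no descendant of N6 and blocks every backdoor path.
No other singleton works — e.g. {N2} leaves P1 open — so {N9} is the unique smallest valid adjustment set.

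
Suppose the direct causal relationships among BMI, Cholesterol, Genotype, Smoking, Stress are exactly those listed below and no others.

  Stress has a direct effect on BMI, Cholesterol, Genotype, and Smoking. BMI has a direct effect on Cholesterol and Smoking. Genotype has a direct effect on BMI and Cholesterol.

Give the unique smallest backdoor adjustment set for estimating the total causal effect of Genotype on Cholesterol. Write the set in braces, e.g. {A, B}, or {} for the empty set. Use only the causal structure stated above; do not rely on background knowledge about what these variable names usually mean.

Variables eligible for adjustment (non-descendants of Genotype, excluding Genotype and Cholesterol): {Stress}.
Backdoor paths from Genotype to Cholesterol:
  P1: Genotype <- Stress -> BMI -> Cholesterol
  P2: Genotype <- Stress -> Smoking <- BMI -> Cholesterol
  P3: Genotype <- Stress -> Cholesterol
The empty set is not sufficient: P1 (Genotype <- Stress -> BMI -> Cholesterol) has no collider blocking it and no conditioned non-collider, so it is open.
Try {Stress}:
  P1: blocked at fork node Stress ∈ conditioning set.
  P2: blocked at fork node Stress ∈ conditioning set.
  P3: blocked at fork node Stress ∈ conditioning set.
{Stress} contains no descendant of Genotype and blocks every backdoor path.
{Stress} is the unique smallest valid adjustment set.

{Stress}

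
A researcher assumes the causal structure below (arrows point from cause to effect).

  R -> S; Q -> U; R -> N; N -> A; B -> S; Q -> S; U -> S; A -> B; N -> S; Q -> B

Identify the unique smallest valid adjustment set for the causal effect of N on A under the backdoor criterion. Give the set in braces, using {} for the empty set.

{}

Variables eligible for adjustment (non-descendants of N, excluding N and A): {Q, R, U}.
Backdoor paths from N to A:
  P1: N <- R -> S <- Q -> B <- A
  P2: N <- R -> S <- B <- A
  P3: N <- R -> S <- U <- Q -> B <- A
Each backdoor path contains an unconditioned collider, so every path is already blocked with the empty conditioning set:
  P1: blocked at collider S (neither it nor any descendant is in the conditioning set).
  P2: blocked at collider S (neither it nor any descendant is in the conditioning set).
  P3: blocked at collider S (neither it nor any descendant is in the conditioning set).
The empty set is therefore the unique smallest valid set.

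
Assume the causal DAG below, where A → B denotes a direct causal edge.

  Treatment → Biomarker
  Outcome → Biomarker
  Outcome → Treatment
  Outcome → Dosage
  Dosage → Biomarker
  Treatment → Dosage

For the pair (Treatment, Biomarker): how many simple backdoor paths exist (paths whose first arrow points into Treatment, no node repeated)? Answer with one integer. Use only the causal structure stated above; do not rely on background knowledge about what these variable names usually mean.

A backdoor path from Treatment to Biomarker is any simple undirected path whose first edge points into Treatment (i.e. leaves Treatment via a parent).
Parents of Treatment: {Outcome}.
Enumerating:
  P1: Treatment <- Outcome -> Dosage -> Biomarker
  P2: Treatment <- Outcome -> Biomarker
That exhausts the simple backdoor paths. Count: 2.

2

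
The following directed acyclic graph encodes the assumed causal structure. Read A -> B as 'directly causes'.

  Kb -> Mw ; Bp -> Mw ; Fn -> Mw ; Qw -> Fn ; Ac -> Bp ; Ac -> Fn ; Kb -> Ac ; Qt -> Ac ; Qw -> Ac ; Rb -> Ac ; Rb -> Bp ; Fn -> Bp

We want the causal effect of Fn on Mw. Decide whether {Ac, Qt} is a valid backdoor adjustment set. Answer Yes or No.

Backdoor paths from Fn to Mw (paths whose first edge points into Fn):
  P1: Fn <- Qw -> Ac <- Rb -> Bp -> Mw
  P2: Fn <- Qw -> Ac <- Kb -> Mw
  P3: Fn <- Qw -> Ac -> Bp -> Mw
  P4: Fn <- Ac <- Rb -> Bp -> Mw
  P5: Fn <- Ac <- Kb -> Mw
  P6: Fn <- Ac -> Bp -> Mw
Condition 1 (no descendant of Fn in the set): holds — descendants of Fn are {Bp, Mw}; none are in {Ac, Qt}.
Condition 2 (every backdoor path blocked by {Ac, Qt}):
  P1: open — collider(s) Ac are conditioned on (or have a conditioned descendant) and no non-collider on the path is in the set.
  P2: open — collider(s) Ac are conditioned on (or have a conditioned descendant) and no non-collider on the path is in the set.
  P3: blocked at chain node Ac ∈ conditioning set.
  P4: blocked at chain node Ac ∈ conditioning set.
  P5: blocked at chain node Ac ∈ conditioning set.
  P6: blocked at fork node Ac ∈ conditioning set.
{Ac, Qt} does not satisfy the backdoor criterion.

No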